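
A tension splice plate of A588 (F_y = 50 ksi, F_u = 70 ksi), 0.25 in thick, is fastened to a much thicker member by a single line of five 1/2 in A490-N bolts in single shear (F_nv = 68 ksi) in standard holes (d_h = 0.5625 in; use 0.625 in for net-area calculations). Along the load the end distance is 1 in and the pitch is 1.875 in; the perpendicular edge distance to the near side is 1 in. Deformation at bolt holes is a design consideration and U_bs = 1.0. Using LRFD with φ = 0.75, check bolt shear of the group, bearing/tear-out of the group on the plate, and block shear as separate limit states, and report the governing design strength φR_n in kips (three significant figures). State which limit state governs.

50.1 kips (bolt shear governs)

Bolt shear: A_b = π·0.5²/4 = 0.1963 in²; R_n = 68 × 0.1963 × 5 × 1 = 66.76 kips → 0.75 × 66.76 = 50.1 kips.
Bearing: edge l_c = 0.7188, r_n = 15.09 kips; interior l_c = 1.312, r_n = 21 kips; R_n = 15.09 + 4·21 = 99.09 kips → 74.3 kips.
Block shear: A_gv = 2.125, A_nv = 1.422, A_nt = 0.1719 in²; R_n = min(0.6F_uA_nv, 0.6F_yA_gv) + U_bs·F_u·A_nt = 71.75 kips → 53.8 kips.
Bolt shear governs: 50.1 kips.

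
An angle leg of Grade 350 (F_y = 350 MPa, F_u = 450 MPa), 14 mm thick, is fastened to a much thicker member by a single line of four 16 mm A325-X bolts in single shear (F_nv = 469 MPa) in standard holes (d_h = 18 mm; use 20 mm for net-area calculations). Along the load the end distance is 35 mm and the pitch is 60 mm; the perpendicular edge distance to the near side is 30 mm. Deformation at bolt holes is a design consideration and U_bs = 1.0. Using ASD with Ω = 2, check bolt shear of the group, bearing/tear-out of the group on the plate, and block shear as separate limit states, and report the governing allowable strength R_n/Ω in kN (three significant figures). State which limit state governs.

189 kN (bolt shear governs)

Bolt shear: A_b = π·16²/4 = 201.1 mm²; R_n = 469 × 201.1 × 4 × 1 / 1000 = 377.2 kN → 377.2 / 2 = 189 kN.
Bearing: edge l_c = 26, r_n = 196.6 kN; interior l_c = 42, r_n = 241.9 kN; R_n = 196.6 + 3·241.9 = 922.3 kN → 461 kN.
Block shear: A_gv = 3010, A_nv = 2030, A_nt = 280 mm²; R_n = min(0.6F_uA_nv, 0.6F_yA_gv) + U_bs·F_u·A_nt = 674.1 kN → 337 kN.
Bolt shear governs: 189 kN.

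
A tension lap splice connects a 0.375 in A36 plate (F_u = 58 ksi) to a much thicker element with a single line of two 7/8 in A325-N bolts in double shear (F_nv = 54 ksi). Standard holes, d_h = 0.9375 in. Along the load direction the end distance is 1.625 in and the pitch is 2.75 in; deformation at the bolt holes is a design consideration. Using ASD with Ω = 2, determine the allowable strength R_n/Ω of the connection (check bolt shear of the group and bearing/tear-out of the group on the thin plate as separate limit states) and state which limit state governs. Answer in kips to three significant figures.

Bolt shear: A_b = π·0.875²/4 = 0.6013 in²; R_n = 54 × 0.6013 × 2 × 2 = 129.9 kips → 129.9 / 2 = 64.9 kips.
Bearing (1.2 l_c t F_u ≤ 2.4 d t F_u): upper limit = 2.4·0.875·0.375·58 = 45.68 kips.
  Edge l_c = 1.625 − 0.9375/2 = 1.156 → r_n = 30.18 kips; interior l_c = 2.75 − 0.9375 = 1.812 → r_n = 45.68 kips.
  R_n,bearing = 1·30.18 + 1·45.68 = 75.85 kips → 75.85 / 2 = 37.9 kips.
Bearing governs: 37.9 kips.

37.9 kips (bearing governs)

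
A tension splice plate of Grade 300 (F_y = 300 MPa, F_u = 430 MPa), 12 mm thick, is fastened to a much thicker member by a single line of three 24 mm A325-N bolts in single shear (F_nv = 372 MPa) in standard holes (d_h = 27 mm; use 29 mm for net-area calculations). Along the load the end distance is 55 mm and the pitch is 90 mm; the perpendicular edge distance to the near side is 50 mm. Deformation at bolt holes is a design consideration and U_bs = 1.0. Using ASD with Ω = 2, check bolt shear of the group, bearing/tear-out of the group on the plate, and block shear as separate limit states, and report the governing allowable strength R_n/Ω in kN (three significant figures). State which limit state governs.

Bolt shear: A_b = π·24²/4 = 452.4 mm²; R_n = 372 × 452.4 × 3 × 1 / 1000 = 504.9 kN → 504.9 / 2 = 252 kN.
Bearing: edge l_c = 41.5, r_n = 257 kN; interior l_c = 63, r_n = 297.2 kN; R_n = 257 + 2·297.2 = 851.4 kN → 426 kN.
Block shear: A_gv = 2820, A_nv = 1950, A_nt = 426 mm²; R_n = min(0.6F_uA_nv, 0.6F_yA_gv) + U_bs·F_u·A_nt = 686.3 kN → 343 kN.
Bolt shear governs: 252 kN.

252 kN (bolt shear governs)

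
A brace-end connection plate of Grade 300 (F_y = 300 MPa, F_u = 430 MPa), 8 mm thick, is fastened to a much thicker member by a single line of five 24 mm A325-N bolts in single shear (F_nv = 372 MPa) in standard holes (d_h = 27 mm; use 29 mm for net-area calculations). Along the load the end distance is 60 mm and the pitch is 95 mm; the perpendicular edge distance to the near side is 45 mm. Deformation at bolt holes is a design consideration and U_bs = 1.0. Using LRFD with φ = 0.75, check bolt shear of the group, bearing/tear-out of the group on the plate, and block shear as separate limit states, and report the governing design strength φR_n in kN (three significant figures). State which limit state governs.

Bolt shear: A_b = π·24²/4 = 452.4 mm²; R_n = 372 × 452.4 × 5 × 1 / 1000 = 841.4 kN → 0.75 × 841.4 = 631 kN.
Bearing: edge l_c = 46.5, r_n = 192 kN; interior l_c = 68, r_n = 198.1 kN; R_n = 192 + 4·198.1 = 984.5 kN → 738 kN.
Block shear: A_gv = 3520, A_nv = 2476, A_nt = 244 mm²; R_n = min(0.6F_uA_nv, 0.6F_yA_gv) + U_bs·F_u·A_nt = 738.5 kN → 554 kN.
Block shear governs: 554 kN.

554 kN (block shear governs)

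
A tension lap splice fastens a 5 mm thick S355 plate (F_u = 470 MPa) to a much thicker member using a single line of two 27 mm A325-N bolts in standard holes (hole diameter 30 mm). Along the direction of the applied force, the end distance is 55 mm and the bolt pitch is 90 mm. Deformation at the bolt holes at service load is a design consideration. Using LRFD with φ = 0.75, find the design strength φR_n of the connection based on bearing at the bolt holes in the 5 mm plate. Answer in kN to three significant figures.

199 kN

Per bolt r_n = 1.2 l_c t F_u ≤ 2.4 d t F_u; upper limit = 2.4 × 27 × 5 × 470 / 1000 = 152.3 kN.
Edge bolt: l_c = 55 − 30/2 = 40 mm → 1.2 × 40 × 5 × 470 / 1000 = 112.8 → r_n = 112.8 kN.
Interior bolts: l_c = 90 − 30 = 60 mm → 1.2 × 60 × 5 × 470 / 1000 = 169.2 → r_n = 152.3 kN.
R_n = 1 × 112.8 + 1 × 152.3 = 265.1 kN.
Design strength φR_n = 0.75 × 265.1 = 199 kN.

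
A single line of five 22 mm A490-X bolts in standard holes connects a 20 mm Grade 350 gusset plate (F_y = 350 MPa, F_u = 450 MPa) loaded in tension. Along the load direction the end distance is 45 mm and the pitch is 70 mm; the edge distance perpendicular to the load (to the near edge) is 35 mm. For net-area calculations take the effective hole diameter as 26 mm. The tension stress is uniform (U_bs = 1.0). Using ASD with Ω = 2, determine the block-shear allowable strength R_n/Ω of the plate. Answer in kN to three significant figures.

661 kN

Shear plane L_v = 45 + 4·70 = 325 mm; A_gv = 325 × 20 = 6500 mm².
A_nv = (325 − 4.5·26) × 20 = 4160 mm².
A_nt = (35 − 0.5·26) × 20 = 440 mm².
0.6 F_u A_nv = 1123 kN; 0.6 F_y A_gv = 1365 kN → shear rupture governs the shear term.
R_n = 1123 + 1.0 × 450 × 440 / 1000 = 1321 kN.
Allowable strength R_n/Ω = 1321 / 2 = 661 kN.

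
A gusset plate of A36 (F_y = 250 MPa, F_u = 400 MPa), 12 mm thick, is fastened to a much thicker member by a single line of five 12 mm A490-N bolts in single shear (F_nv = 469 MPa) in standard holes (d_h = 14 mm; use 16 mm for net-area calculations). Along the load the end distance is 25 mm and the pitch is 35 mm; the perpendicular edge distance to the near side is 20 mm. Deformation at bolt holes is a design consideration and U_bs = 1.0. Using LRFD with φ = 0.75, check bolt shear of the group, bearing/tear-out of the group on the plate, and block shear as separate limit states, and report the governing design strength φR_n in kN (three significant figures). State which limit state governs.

Bolt shear: A_b = π·12²/4 = 113.1 mm²; R_n = 469 × 113.1 × 5 × 1 / 1000 = 265.2 kN → 0.75 × 265.2 = 199 kN.
Bearing: edge l_c = 18, r_n = 103.7 kN; interior l_c = 21, r_n = 121 kN; R_n = 103.7 + 4·121 = 587.5 kN → 441 kN.
Block shear: A_gv = 1980, A_nv = 1116, A_nt = 144 mm²; R_n = min(0.6F_uA_nv, 0.6F_yA_gv) + U_bs·F_u·A_nt = 325.4 kN → 244 kN.
Bolt shear governs: 199 kN.

199 kN (bolt shear governs)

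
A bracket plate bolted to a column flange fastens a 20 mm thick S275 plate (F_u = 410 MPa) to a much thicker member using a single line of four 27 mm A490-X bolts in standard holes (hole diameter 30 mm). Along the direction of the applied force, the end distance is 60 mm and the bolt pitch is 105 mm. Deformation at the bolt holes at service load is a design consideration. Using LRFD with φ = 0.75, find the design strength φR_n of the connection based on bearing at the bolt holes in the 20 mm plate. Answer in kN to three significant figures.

1530 kN

Per bolt r_n = 1.2 l_c t F_u ≤ 2.4 d t F_u; upper limit = 2.4 × 27 × 20 × 410 / 1000 = 531.4 kN.
Edge bolt: l_c = 60 − 30/2 = 45 mm → 1.2 × 45 × 20 × 410 / 1000 = 442.8 → r_n = 442.8 kN.
Interior bolts: l_c = 105 − 30 = 75 mm → 1.2 × 75 × 20 × 410 / 1000 = 738 → r_n = 531.4 kN.
R_n = 1 × 442.8 + 3 × 531.4 = 2037 kN.
Design strength φR_n = 0.75 × 2037 = 1530 kN.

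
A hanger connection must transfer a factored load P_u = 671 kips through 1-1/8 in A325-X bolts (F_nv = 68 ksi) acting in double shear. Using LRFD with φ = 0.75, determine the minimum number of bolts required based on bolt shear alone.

7 bolts

A_b = π·1.125²/4 = 0.994 in².
Per-bolt design strength φR_n = 0.75 × 68 × 0.994 × 2 = 101.4 kips.
n ≥ 671 / 101.4 = 6.618 → use 7 bolts.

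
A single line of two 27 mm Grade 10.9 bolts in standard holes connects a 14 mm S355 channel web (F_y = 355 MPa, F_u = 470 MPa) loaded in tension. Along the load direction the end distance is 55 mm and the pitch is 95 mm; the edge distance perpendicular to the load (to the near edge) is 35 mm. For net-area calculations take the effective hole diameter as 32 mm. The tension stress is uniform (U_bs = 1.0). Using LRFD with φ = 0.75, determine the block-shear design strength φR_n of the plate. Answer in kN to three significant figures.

Shear plane L_v = 55 + 1·95 = 150 mm; A_gv = 150 × 14 = 2100 mm².
A_nv = (150 − 1.5·32) × 14 = 1428 mm².
A_nt = (35 − 0.5·32) × 14 = 266 mm².
0.6 F_u A_nv = 402.7 kN; 0.6 F_y A_gv = 447.3 kN → shear rupture governs the shear term.
R_n = 402.7 + 1.0 × 470 × 266 / 1000 = 527.7 kN.
Design strength φR_n = 0.75 × 527.7 = 396 kN.

396 kN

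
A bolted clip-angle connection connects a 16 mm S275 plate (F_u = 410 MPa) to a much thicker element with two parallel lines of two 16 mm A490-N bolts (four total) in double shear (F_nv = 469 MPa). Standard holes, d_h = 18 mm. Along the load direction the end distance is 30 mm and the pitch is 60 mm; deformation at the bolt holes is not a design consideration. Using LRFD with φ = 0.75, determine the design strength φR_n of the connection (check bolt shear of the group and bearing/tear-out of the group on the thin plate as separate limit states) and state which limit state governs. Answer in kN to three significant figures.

566 kN (bolt shear governs)

Bolt shear: A_b = π·16²/4 = 201.1 mm²; R_n = 469 × 201.1 × 4 × 2 / 1000 = 754.4 kN → 0.75 × 754.4 = 566 kN.
Bearing (1.5 l_c t F_u ≤ 3.0 d t F_u): upper limit = 3.0·16·16·410 / 1000 = 314.9 kN.
  Edge l_c = 30 − 18/2 = 21 → r_n = 206.6 kN; interior l_c = 60 − 18 = 42 → r_n = 314.9 kN.
  R_n,bearing = 2·206.6 + 2·314.9 = 1043 kN → 0.75 × 1043 = 782 kN.
Bolt shear governs: 566 kN.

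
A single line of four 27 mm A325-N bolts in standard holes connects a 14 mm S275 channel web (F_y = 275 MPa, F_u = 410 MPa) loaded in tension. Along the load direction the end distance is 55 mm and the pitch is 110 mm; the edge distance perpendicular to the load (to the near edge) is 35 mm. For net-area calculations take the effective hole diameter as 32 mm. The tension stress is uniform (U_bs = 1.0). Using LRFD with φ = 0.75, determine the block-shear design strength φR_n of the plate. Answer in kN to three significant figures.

Shear plane L_v = 55 + 3·110 = 385 mm; A_gv = 385 × 14 = 5390 mm².
A_nv = (385 − 3.5·32) × 14 = 3822 mm².
A_nt = (35 − 0.5·32) × 14 = 266 mm².
0.6 F_u A_nv = 940.2 kN; 0.6 F_y A_gv = 889.4 kN → shear yielding governs the shear term.
R_n = 889.4 + 1.0 × 410 × 266 / 1000 = 998.4 kN.
Design strength φR_n = 0.75 × 998.4 = 749 kN.

749 kN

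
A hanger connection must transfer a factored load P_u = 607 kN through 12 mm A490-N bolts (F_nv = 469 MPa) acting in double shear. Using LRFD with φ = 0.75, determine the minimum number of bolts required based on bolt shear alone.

8 bolts

A_b = π·12²/4 = 113.1 mm².
Per-bolt design strength φR_n = 0.75 × 469 × 113.1 × 2 / 1000 = 79.56 kN.
n ≥ 607 / 79.56 = 7.629 → use 8 bolts.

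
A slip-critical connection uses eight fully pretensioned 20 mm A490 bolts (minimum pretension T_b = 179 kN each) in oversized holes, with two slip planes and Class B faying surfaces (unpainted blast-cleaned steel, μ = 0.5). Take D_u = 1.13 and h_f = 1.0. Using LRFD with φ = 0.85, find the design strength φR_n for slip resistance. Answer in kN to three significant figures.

1380 kN

R_n = μ · D_u · h_f · T_b · n_s · n_b = 0.5 × 1.13 × 1.0 × 179 × 2 × 8 = 1618 kN.
Design strength φR_n = 0.85 × 1618 = 1380 kN.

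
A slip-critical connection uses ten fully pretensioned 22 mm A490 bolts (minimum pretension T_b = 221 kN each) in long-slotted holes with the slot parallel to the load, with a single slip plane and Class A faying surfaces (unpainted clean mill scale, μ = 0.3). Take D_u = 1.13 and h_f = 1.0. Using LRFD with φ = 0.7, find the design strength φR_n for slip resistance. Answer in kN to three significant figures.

R_n = μ · D_u · h_f · T_b · n_s · n_b = 0.3 × 1.13 × 1.0 × 221 × 1 × 10 = 749.2 kN.
Design strength φR_n = 0.7 × 749.2 = 524 kN.

524 kN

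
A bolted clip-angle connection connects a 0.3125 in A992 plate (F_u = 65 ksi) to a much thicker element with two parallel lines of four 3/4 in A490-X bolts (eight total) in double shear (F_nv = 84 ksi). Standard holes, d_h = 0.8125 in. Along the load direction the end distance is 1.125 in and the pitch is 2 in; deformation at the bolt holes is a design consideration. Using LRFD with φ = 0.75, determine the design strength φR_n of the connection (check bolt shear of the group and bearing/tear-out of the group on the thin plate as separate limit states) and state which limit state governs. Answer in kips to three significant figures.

157 kips (bearing governs)

Bolt shear: A_b = π·0.75²/4 = 0.4418 in²; R_n = 84 × 0.4418 × 8 × 2 = 593.8 kips → 0.75 × 593.8 = 445 kips.
Bearing (1.2 l_c t F_u ≤ 2.4 d t F_u): upper limit = 2.4·0.75·0.3125·65 = 36.56 kips.
  Edge l_c = 1.125 − 0.8125/2 = 0.7188 → r_n = 17.52 kips; interior l_c = 2 − 0.8125 = 1.188 → r_n = 28.95 kips.
  R_n,bearing = 2·17.52 + 6·28.95 = 208.7 kips → 0.75 × 208.7 = 157 kips.
Bearing governs: 157 kips.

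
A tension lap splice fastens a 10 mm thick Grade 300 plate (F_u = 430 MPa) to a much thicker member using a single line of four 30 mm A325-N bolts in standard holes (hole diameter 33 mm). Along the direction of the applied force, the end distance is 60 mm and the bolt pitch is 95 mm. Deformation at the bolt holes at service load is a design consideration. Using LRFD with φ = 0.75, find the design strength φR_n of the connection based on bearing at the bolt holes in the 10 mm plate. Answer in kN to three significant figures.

865 kN

Per bolt r_n = 1.2 l_c t F_u ≤ 2.4 d t F_u; upper limit = 2.4 × 30 × 10 × 430 / 1000 = 309.6 kN.
Edge bolt: l_c = 60 − 33/2 = 43.5 mm → 1.2 × 43.5 × 10 × 430 / 1000 = 224.5 → r_n = 224.5 kN.
Interior bolts: l_c = 95 − 33 = 62 mm → 1.2 × 62 × 10 × 430 / 1000 = 319.9 → r_n = 309.6 kN.
R_n = 1 × 224.5 + 3 × 309.6 = 1153 kN.
Design strength φR_n = 0.75 × 1153 = 865 kN.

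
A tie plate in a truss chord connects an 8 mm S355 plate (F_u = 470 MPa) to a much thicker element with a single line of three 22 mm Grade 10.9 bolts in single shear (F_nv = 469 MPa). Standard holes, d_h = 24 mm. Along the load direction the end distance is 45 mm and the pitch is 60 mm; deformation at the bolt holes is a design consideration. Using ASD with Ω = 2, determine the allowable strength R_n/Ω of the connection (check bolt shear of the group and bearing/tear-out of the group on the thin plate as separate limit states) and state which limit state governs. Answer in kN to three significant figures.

237 kN (bearing governs)

Bolt shear: A_b = π·22²/4 = 380.1 mm²; R_n = 469 × 380.1 × 3 × 1 / 1000 = 534.8 kN → 534.8 / 2 = 267 kN.
Bearing (1.2 l_c t F_u ≤ 2.4 d t F_u): upper limit = 2.4·22·8·470 / 1000 = 198.5 kN.
  Edge l_c = 45 − 24/2 = 33 → r_n = 148.9 kN; interior l_c = 60 − 24 = 36 → r_n = 162.4 kN.
  R_n,bearing = 1·148.9 + 2·162.4 = 473.8 kN → 473.8 / 2 = 237 kN.
Bearing governs: 237 kN.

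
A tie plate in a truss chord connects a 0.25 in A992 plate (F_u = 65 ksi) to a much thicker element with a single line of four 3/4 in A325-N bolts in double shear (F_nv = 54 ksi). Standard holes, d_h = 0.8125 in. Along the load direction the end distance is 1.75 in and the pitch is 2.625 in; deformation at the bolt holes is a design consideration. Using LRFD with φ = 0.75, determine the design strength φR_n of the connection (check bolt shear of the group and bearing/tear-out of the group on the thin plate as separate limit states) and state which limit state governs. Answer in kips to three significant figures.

85.5 kips (bearing governs)

Bolt shear: A_b = π·0.75²/4 = 0.4418 in²; R_n = 54 × 0.4418 × 4 × 2 = 190.9 kips → 0.75 × 190.9 = 143 kips.
Bearing (1.2 l_c t F_u ≤ 2.4 d t F_u): upper limit = 2.4·0.75·0.25·65 = 29.25 kips.
  Edge l_c = 1.75 − 0.8125/2 = 1.344 → r_n = 26.2 kips; interior l_c = 2.625 − 0.8125 = 1.812 → r_n = 29.25 kips.
  R_n,bearing = 1·26.2 + 3·29.25 = 114 kips → 0.75 × 114 = 85.5 kips.
Bearing governs: 85.5 kips.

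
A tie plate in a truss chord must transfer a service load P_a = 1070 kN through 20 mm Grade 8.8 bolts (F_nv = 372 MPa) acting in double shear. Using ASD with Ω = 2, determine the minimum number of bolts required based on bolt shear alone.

A_b = π·20²/4 = 314.2 mm².
Per-bolt allowable strength R_n/Ω = 372 × 314.2 × 2 / 1000 / 2 = 116.9 kN.
n ≥ 1070 / 116.9 = 9.156 → use 10 bolts.

10 bolts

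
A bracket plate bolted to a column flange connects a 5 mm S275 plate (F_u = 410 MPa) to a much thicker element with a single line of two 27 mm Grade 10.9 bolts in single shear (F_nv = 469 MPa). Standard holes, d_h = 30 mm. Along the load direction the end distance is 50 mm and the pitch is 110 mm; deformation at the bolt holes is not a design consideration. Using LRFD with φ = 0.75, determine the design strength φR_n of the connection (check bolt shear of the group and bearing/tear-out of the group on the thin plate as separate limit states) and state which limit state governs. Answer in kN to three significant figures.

Bolt shear: A_b = π·27²/4 = 572.6 mm²; R_n = 469 × 572.6 × 2 × 1 / 1000 = 537.1 kN → 0.75 × 537.1 = 403 kN.
Bearing (1.5 l_c t F_u ≤ 3.0 d t F_u): upper limit = 3.0·27·5·410 / 1000 = 166.1 kN.
  Edge l_c = 50 − 30/2 = 35 → r_n = 107.6 kN; interior l_c = 110 − 30 = 80 → r_n = 166.1 kN.
  R_n,bearing = 1·107.6 + 1·166.1 = 273.7 kN → 0.75 × 273.7 = 205 kN.
Bearing governs: 205 kN.

205 kN (bearing governs)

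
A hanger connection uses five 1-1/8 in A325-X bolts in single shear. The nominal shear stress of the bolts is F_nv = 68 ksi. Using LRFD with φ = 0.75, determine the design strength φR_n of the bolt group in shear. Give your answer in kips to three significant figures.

A_b = π × 1.125² / 4 = 0.994 in².
R_n = F_nv · A_b · n · n_s = 68 × 0.994 × 5 × 1 = 338 kips.
Design strength φR_n = 0.75 × 338 = 253 kips.

253 kips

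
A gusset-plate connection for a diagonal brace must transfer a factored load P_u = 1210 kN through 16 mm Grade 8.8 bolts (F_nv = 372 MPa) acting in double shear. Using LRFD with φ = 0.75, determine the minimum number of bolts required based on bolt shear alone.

11 bolts

A_b = π·16²/4 = 201.1 mm².
Per-bolt design strength φR_n = 0.75 × 372 × 201.1 × 2 / 1000 = 112.2 kN.
n ≥ 1210 / 112.2 = 10.79 → use 11 bolts.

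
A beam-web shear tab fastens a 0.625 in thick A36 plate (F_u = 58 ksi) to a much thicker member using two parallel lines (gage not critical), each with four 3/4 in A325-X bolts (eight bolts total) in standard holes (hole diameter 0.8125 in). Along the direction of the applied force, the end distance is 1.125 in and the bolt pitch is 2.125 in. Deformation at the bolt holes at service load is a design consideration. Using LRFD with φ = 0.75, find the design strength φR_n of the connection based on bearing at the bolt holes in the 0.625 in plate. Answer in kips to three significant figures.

304 kips

Per bolt r_n = 1.2 l_c t F_u ≤ 2.4 d t F_u; upper limit = 2.4 × 0.75 × 0.625 × 58 = 65.25 kips.
Edge bolt: l_c = 1.125 − 0.8125/2 = 0.7188 in → 1.2 × 0.7188 × 0.625 × 58 = 31.27 → r_n = 31.27 kips.
Interior bolts: l_c = 2.125 − 0.8125 = 1.312 in → 1.2 × 1.312 × 0.625 × 58 = 57.09 → r_n = 57.09 kips.
R_n = 2 × 31.27 + 6 × 57.09 = 405.1 kips.
Design strength φR_n = 0.75 × 405.1 = 304 kips.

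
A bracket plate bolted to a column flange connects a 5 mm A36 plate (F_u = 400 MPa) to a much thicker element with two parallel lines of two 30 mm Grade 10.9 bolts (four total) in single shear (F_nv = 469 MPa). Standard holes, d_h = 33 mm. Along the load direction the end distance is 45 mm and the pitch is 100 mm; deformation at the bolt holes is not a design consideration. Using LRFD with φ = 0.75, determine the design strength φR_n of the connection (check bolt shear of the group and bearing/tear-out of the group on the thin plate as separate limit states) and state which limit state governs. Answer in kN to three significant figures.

Bolt shear: A_b = π·30²/4 = 706.9 mm²; R_n = 469 × 706.9 × 4 × 1 / 1000 = 1326 kN → 0.75 × 1326 = 995 kN.
Bearing (1.5 l_c t F_u ≤ 3.0 d t F_u): upper limit = 3.0·30·5·400 / 1000 = 180 kN.
  Edge l_c = 45 − 33/2 = 28.5 → r_n = 85.5 kN; interior l_c = 100 − 33 = 67 → r_n = 180 kN.
  R_n,bearing = 2·85.5 + 2·180 = 531 kN → 0.75 × 531 = 398 kN.
Bearing governs: 398 kN.

398 kN (bearing governs)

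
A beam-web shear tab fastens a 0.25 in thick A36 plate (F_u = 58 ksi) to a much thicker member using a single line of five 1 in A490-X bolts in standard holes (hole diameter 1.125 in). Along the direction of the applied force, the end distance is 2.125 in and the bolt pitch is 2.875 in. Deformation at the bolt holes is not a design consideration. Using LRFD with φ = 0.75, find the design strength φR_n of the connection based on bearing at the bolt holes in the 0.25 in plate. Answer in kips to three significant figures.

Per bolt r_n = 1.5 l_c t F_u ≤ 3.0 d t F_u; upper limit = 3.0 × 1 × 0.25 × 58 = 43.5 kips.
Edge bolt: l_c = 2.125 − 1.125/2 = 1.562 in → 1.5 × 1.562 × 0.25 × 58 = 33.98 → r_n = 33.98 kips.
Interior bolts: l_c = 2.875 − 1.125 = 1.75 in → 1.5 × 1.75 × 0.25 × 58 = 38.06 → r_n = 38.06 kips.
R_n = 1 × 33.98 + 4 × 38.06 = 186.2 kips.
Design strength φR_n = 0.75 × 186.2 = 140 kips.

140 kips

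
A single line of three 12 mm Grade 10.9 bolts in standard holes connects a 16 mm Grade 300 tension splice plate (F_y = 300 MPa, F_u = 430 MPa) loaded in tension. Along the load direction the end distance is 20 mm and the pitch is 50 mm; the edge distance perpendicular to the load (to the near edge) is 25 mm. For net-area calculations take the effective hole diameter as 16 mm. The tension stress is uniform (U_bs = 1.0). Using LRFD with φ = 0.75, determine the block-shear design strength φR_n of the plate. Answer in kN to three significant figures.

Shear plane L_v = 20 + 2·50 = 120 mm; A_gv = 120 × 16 = 1920 mm².
A_nv = (120 − 2.5·16) × 16 = 1280 mm².
A_nt = (25 − 0.5·16) × 16 = 272 mm².
0.6 F_u A_nv = 330.2 kN; 0.6 F_y A_gv = 345.6 kN → shear rupture governs the shear term.
R_n = 330.2 + 1.0 × 430 × 272 / 1000 = 447.2 kN.
Design strength φR_n = 0.75 × 447.2 = 335 kN.

335 kN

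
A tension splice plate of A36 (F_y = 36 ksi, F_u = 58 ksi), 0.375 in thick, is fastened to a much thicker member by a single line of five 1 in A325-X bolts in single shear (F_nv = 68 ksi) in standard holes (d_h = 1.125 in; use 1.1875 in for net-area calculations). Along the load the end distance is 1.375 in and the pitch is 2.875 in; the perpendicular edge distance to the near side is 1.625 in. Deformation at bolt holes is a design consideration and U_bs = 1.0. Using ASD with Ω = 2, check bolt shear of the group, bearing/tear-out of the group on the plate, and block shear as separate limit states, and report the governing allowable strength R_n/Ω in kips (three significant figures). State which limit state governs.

60.4 kips (block shear governs)

Bolt shear: A_b = π·1²/4 = 0.7854 in²; R_n = 68 × 0.7854 × 5 × 1 = 267 kips → 267 / 2 = 134 kips.
Bearing: edge l_c = 0.8125, r_n = 21.21 kips; interior l_c = 1.75, r_n = 45.68 kips; R_n = 21.21 + 4·45.68 = 203.9 kips → 102 kips.
Block shear: A_gv = 4.828, A_nv = 2.824, A_nt = 0.3867 in²; R_n = min(0.6F_uA_nv, 0.6F_yA_gv) + U_bs·F_u·A_nt = 120.7 kips → 60.4 kips.
Block shear governs: 60.4 kips.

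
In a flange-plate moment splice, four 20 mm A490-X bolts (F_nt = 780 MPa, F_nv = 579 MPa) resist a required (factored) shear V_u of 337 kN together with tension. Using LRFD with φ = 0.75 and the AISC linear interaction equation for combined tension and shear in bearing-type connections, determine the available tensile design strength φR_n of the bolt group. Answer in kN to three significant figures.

502 kN

A_b = π·20²/4 = 314.2 mm²; f_rv = 337 × 1000 / (4 × 314.2) = 268.2 MPa.
F'_nt = 1.3 F_nt − (F_nt / φF_nv) f_rv = 1.3·780 − (780/(0.75·579))·268.2 = 532.3 MPa, capped at F_nt → F'_nt = 532.3 MPa.
R_n = F'_nt · A_b · n = 532.3 × 314.2 × 4 / 1000 = 668.9 kN.
Design strength φR_n = 0.75 × 668.9 = 502 kN.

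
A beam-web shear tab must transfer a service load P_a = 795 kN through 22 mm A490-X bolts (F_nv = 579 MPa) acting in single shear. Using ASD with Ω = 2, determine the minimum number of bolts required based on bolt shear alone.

8 bolts

A_b = π·22²/4 = 380.1 mm².
Per-bolt allowable strength R_n/Ω = 579 × 380.1 × 1 / 1000 / 2 = 110 kN.
n ≥ 795 / 110 = 7.224 → use 8 bolts.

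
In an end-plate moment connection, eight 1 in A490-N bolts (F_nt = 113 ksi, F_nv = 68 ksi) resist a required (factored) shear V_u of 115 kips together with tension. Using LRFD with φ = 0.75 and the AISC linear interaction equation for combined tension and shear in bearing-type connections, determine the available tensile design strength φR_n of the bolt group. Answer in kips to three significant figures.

501 kips

A_b = π·1²/4 = 0.7854 in²; f_rv = 115 / (8 × 0.7854) = 18.3 ksi.
F'_nt = 1.3 F_nt − (F_nt / φF_nv) f_rv = 1.3·113 − (113/(0.75·68))·18.3 = 106.3 ksi, capped at F_nt → F'_nt = 106.3 ksi.
R_n = F'_nt · A_b · n = 106.3 × 0.7854 × 8 = 668.2 kips.
Design strength φR_n = 0.75 × 668.2 = 501 kips.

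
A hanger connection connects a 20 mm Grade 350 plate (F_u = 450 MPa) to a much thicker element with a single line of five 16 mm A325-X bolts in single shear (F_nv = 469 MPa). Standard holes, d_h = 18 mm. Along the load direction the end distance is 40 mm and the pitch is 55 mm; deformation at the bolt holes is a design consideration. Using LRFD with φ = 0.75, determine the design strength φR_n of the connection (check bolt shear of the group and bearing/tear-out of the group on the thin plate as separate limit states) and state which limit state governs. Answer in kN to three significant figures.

354 kN (bolt shear governs)

Bolt shear: A_b = π·16²/4 = 201.1 mm²; R_n = 469 × 201.1 × 5 × 1 / 1000 = 471.5 kN → 0.75 × 471.5 = 354 kN.
Bearing (1.2 l_c t F_u ≤ 2.4 d t F_u): upper limit = 2.4·16·20·450 / 1000 = 345.6 kN.
  Edge l_c = 40 − 18/2 = 31 → r_n = 334.8 kN; interior l_c = 55 − 18 = 37 → r_n = 345.6 kN.
  R_n,bearing = 1·334.8 + 4·345.6 = 1717 kN → 0.75 × 1717 = 1290 kN.
Bolt shear governs: 354 kN.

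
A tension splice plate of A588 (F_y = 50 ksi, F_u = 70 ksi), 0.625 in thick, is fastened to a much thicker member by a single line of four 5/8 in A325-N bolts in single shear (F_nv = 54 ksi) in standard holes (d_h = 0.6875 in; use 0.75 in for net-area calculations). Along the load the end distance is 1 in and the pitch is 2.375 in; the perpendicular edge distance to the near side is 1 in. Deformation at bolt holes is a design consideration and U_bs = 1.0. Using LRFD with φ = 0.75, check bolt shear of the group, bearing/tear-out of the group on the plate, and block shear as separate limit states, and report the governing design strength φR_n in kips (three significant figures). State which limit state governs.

49.7 kips (bolt shear governs)

Bolt shear: A_b = π·0.625²/4 = 0.3068 in²; R_n = 54 × 0.3068 × 4 × 1 = 66.27 kips → 0.75 × 66.27 = 49.7 kips.
Bearing: edge l_c = 0.6562, r_n = 34.45 kips; interior l_c = 1.688, r_n = 65.62 kips; R_n = 34.45 + 3·65.62 = 231.3 kips → 173 kips.
Block shear: A_gv = 5.078, A_nv = 3.438, A_nt = 0.3906 in²; R_n = min(0.6F_uA_nv, 0.6F_yA_gv) + U_bs·F_u·A_nt = 171.7 kips → 129 kips.
Bolt shear governs: 49.7 kips.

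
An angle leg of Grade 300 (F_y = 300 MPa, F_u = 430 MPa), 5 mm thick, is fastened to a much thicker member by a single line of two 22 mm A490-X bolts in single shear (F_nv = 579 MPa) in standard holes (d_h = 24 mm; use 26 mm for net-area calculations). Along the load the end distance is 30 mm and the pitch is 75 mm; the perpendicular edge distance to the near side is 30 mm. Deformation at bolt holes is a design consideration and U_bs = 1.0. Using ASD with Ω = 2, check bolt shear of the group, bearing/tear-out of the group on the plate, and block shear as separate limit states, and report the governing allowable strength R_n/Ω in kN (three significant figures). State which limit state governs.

Bolt shear: A_b = π·22²/4 = 380.1 mm²; R_n = 579 × 380.1 × 2 × 1 / 1000 = 440.2 kN → 440.2 / 2 = 220 kN.
Bearing: edge l_c = 18, r_n = 46.44 kN; interior l_c = 51, r_n = 113.5 kN; R_n = 46.44 + 1·113.5 = 160 kN → 80 kN.
Block shear: A_gv = 525, A_nv = 330, A_nt = 85 mm²; R_n = min(0.6F_uA_nv, 0.6F_yA_gv) + U_bs·F_u·A_nt = 121.7 kN → 60.8 kN.
Block shear governs: 60.8 kN.

60.8 kN (block shear governs)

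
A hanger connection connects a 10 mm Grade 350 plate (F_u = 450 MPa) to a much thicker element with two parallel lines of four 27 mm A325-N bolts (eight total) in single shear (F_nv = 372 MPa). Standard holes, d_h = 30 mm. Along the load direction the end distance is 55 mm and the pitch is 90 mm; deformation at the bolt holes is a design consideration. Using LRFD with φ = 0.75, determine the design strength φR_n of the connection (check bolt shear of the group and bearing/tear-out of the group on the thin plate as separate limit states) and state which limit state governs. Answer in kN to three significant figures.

1280 kN (bolt shear governs)

Bolt shear: A_b = π·27²/4 = 572.6 mm²; R_n = 372 × 572.6 × 8 × 1 / 1000 = 1704 kN → 0.75 × 1704 = 1280 kN.
Bearing (1.2 l_c t F_u ≤ 2.4 d t F_u): upper limit = 2.4·27·10·450 / 1000 = 291.6 kN.
  Edge l_c = 55 − 30/2 = 40 → r_n = 216 kN; interior l_c = 90 − 30 = 60 → r_n = 291.6 kN.
  R_n,bearing = 2·216 + 6·291.6 = 2182 kN → 0.75 × 2182 = 1640 kN.
Bolt shear governs: 1280 kN.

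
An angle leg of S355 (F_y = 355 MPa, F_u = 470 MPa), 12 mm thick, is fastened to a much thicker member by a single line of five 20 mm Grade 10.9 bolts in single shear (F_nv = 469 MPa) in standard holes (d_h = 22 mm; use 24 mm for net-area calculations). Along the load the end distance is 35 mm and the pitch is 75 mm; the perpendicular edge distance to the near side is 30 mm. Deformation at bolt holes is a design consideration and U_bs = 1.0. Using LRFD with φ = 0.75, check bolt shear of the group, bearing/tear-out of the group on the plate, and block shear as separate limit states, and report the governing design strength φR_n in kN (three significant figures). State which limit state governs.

553 kN (bolt shear governs)

Bolt shear: A_b = π·20²/4 = 314.2 mm²; R_n = 469 × 314.2 × 5 × 1 / 1000 = 736.7 kN → 0.75 × 736.7 = 553 kN.
Bearing: edge l_c = 24, r_n = 162.4 kN; interior l_c = 53, r_n = 270.7 kN; R_n = 162.4 + 4·270.7 = 1245 kN → 934 kN.
Block shear: A_gv = 4020, A_nv = 2724, A_nt = 216 mm²; R_n = min(0.6F_uA_nv, 0.6F_yA_gv) + U_bs·F_u·A_nt = 869.7 kN → 652 kN.
Bolt shear governs: 553 kN.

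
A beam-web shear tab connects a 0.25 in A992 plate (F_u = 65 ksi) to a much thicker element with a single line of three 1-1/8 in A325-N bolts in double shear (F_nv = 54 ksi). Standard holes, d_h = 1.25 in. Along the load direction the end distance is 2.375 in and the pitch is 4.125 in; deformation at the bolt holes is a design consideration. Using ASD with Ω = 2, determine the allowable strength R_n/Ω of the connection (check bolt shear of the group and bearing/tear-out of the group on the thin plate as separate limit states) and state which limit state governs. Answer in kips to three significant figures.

Bolt shear: A_b = π·1.125²/4 = 0.994 in²; R_n = 54 × 0.994 × 3 × 2 = 322.1 kips → 322.1 / 2 = 161 kips.
Bearing (1.2 l_c t F_u ≤ 2.4 d t F_u): upper limit = 2.4·1.125·0.25·65 = 43.87 kips.
  Edge l_c = 2.375 − 1.25/2 = 1.75 → r_n = 34.12 kips; interior l_c = 4.125 − 1.25 = 2.875 → r_n = 43.87 kips.
  R_n,bearing = 1·34.12 + 2·43.87 = 121.9 kips → 121.9 / 2 = 60.9 kips.
Bearing governs: 60.9 kips.

60.9 kips (bearing governs)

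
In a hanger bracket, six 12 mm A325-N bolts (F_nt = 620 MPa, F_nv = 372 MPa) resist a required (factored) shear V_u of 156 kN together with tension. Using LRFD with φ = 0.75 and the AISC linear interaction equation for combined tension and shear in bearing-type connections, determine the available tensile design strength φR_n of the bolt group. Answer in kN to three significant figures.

150 kN

A_b = π·12²/4 = 113.1 mm²; f_rv = 156 × 1000 / (6 × 113.1) = 229.9 MPa.
F'_nt = 1.3 F_nt − (F_nt / φF_nv) f_rv = 1.3·620 − (620/(0.75·372))·229.9 = 295.1 MPa, capped at F_nt → F'_nt = 295.1 MPa.
R_n = F'_nt · A_b · n = 295.1 × 113.1 × 6 / 1000 = 200.3 kN.
Design strength φR_n = 0.75 × 200.3 = 150 kN.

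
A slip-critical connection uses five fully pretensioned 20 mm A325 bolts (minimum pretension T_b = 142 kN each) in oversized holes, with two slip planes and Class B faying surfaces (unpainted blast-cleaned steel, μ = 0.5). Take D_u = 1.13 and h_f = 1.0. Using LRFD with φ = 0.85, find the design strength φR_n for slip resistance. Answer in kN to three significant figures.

682 kN

R_n = μ · D_u · h_f · T_b · n_s · n_b = 0.5 × 1.13 × 1.0 × 142 × 2 × 5 = 802.3 kN.
Design strength φR_n = 0.85 × 802.3 = 682 kN.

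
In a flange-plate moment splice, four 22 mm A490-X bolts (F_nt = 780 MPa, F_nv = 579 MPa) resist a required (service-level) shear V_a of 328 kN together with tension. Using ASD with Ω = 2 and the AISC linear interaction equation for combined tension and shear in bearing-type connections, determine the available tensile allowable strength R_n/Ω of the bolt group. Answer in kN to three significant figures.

A_b = π·22²/4 = 380.1 mm²; f_rv = 328 × 1000 / (4 × 380.1) = 215.7 MPa.
F'_nt = 1.3 F_nt − (Ω F_nt / F_nv) f_rv = 1.3·780 − (2·780/579)·215.7 = 432.8 MPa, capped at F_nt → F'_nt = 432.8 MPa.
R_n = F'_nt · A_b · n = 432.8 × 380.1 × 4 / 1000 = 658.1 kN.
Allowable strength R_n/Ω = 658.1 / 2 = 329 kN.

329 kN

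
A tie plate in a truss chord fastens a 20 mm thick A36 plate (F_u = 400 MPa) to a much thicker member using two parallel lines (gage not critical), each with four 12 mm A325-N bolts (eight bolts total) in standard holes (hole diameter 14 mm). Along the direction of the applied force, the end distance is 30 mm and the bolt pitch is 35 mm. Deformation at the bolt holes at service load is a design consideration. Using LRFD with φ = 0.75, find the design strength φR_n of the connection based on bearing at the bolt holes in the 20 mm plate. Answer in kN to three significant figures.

Per bolt r_n = 1.2 l_c t F_u ≤ 2.4 d t F_u; upper limit = 2.4 × 12 × 20 × 400 / 1000 = 230.4 kN.
Edge bolt: l_c = 30 − 14/2 = 23 mm → 1.2 × 23 × 20 × 400 / 1000 = 220.8 → r_n = 220.8 kN.
Interior bolts: l_c = 35 − 14 = 21 mm → 1.2 × 21 × 20 × 400 / 1000 = 201.6 → r_n = 201.6 kN.
R_n = 2 × 220.8 + 6 × 201.6 = 1651 kN.
Design strength φR_n = 0.75 × 1651 = 1240 kN.

1240 kN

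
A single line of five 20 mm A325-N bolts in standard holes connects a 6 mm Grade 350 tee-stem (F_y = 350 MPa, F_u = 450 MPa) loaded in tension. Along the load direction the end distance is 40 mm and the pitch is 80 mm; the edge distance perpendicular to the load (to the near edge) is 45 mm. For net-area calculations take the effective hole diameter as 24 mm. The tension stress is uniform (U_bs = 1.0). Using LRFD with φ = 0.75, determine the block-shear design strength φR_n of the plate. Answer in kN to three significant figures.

373 kN

Shear plane L_v = 40 + 4·80 = 360 mm; A_gv = 360 × 6 = 2160 mm².
A_nv = (360 − 4.5·24) × 6 = 1512 mm².
A_nt = (45 − 0.5·24) × 6 = 198 mm².
0.6 F_u A_nv = 408.2 kN; 0.6 F_y A_gv = 453.6 kN → shear rupture governs the shear term.
R_n = 408.2 + 1.0 × 450 × 198 / 1000 = 497.3 kN.
Design strength φR_n = 0.75 × 497.3 = 373 kN.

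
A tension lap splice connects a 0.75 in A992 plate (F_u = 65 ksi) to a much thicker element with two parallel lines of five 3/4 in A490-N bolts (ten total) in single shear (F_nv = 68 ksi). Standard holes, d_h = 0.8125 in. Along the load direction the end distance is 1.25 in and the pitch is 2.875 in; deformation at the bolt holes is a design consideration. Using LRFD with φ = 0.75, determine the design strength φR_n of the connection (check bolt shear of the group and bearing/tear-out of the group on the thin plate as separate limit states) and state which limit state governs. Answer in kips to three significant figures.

225 kips (bolt shear governs)

Bolt shear: A_b = π·0.75²/4 = 0.4418 in²; R_n = 68 × 0.4418 × 10 × 1 = 300.4 kips → 0.75 × 300.4 = 225 kips.
Bearing (1.2 l_c t F_u ≤ 2.4 d t F_u): upper limit = 2.4·0.75·0.75·65 = 87.75 kips.
  Edge l_c = 1.25 − 0.8125/2 = 0.8438 → r_n = 49.36 kips; interior l_c = 2.875 − 0.8125 = 2.062 → r_n = 87.75 kips.
  R_n,bearing = 2·49.36 + 8·87.75 = 800.7 kips → 0.75 × 800.7 = 601 kips.
Bolt shear governs: 225 kips.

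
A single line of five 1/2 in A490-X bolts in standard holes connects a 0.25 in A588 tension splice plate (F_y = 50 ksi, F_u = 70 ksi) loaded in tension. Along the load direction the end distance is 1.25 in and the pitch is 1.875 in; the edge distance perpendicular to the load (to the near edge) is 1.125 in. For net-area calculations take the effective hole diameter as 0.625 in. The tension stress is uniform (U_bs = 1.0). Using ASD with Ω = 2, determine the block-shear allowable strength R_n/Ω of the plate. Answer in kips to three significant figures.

Shear plane L_v = 1.25 + 4·1.875 = 8.75 in; A_gv = 8.75 × 0.25 = 2.188 in².
A_nv = (8.75 − 4.5·0.625) × 0.25 = 1.484 in².
A_nt = (1.125 − 0.5·0.625) × 0.25 = 0.2031 in².
0.6 F_u A_nv = 62.34 kips; 0.6 F_y A_gv = 65.62 kips → shear rupture governs the shear term.
R_n = 62.34 + 1.0 × 70 × 0.2031 = 76.56 kips.
Allowable strength R_n/Ω = 76.56 / 2 = 38.3 kips.

38.3 kips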